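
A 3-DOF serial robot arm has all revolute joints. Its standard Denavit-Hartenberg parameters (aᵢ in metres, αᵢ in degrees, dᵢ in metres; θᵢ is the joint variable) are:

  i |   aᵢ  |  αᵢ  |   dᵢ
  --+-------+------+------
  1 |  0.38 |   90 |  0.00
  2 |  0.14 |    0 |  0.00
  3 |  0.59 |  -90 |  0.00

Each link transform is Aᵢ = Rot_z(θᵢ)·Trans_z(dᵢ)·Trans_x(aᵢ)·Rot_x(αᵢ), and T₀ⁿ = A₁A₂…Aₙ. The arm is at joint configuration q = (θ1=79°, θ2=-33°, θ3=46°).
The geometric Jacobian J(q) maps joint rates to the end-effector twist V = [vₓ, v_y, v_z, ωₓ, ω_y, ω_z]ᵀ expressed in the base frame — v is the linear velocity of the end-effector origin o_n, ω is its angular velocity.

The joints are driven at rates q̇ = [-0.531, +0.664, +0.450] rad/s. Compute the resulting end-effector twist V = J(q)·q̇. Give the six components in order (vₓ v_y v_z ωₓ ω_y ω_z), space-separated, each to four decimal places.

0.5404 -0.2041 0.7184 1.0935 -0.2126 -0.5310

o_n = [0.2046, 1.0526, 0.0565]
J₁: ẑ×o_n = [-1.0526, 0.2046, 0.0000], ω = ẑ
J2: z=[0.9816, -0.1908, 0.0000] o=[0.0725, 0.3730, 0.0000] → [-0.0108, -0.0554, 0.6923, 0.9816, -0.1908, 0.0000]
J3: z=[0.9816, -0.1908, 0.0000] o=[0.0949, 0.4883, -0.0762] → [-0.0253, -0.1303, 0.5749, 0.9816, -0.1908, 0.0000]
V = J·q̇ = [0.5404, -0.2041, 0.7184, 1.0935, -0.2126, -0.5310]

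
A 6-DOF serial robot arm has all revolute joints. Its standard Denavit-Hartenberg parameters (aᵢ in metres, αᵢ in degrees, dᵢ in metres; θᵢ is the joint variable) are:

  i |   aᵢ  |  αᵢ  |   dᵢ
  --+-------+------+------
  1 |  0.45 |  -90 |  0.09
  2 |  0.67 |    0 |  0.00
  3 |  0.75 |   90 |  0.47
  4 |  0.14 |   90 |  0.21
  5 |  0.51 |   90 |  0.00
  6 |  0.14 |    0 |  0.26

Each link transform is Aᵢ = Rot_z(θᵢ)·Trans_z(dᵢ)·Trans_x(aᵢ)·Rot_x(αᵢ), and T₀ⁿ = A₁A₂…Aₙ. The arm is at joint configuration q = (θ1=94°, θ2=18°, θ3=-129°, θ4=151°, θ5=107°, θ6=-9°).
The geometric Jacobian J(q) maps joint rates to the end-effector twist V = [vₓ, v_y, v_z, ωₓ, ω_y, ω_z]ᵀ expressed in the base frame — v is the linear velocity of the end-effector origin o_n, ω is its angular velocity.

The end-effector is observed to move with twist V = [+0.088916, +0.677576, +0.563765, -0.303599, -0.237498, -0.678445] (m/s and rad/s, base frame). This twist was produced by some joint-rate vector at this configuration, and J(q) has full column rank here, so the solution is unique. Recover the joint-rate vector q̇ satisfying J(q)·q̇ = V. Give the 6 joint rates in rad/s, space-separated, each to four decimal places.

o_n = [-0.5487, 0.0006, 0.0860]
J₁: ẑ×o_n = [-0.0006, -0.5487, 0.0000], ω = ẑ
J2: z=[-0.9976, -0.0698, 0.0000] o=[-0.0314, 0.4489, 0.0900] → [0.0003, -0.0040, 0.4112, -0.9976, -0.0698, 0.0000]
J3: z=[-0.9976, -0.0698, 0.0000] o=[-0.0758, 1.0846, -0.1170] → [-0.0142, 0.2025, 1.0484, -0.9976, -0.0698, 0.0000]
J4: z=[0.0651, -0.9313, -0.3584] o=[-0.5259, 0.7837, 0.5831] → [0.1824, 0.0405, -0.0722, 0.0651, -0.9313, -0.3584]
J5: z=[-0.8604, -0.2343, 0.4526] o=[-0.5830, 0.6271, 0.3936] → [0.3557, -0.2491, 0.5471, -0.8604, -0.2343, 0.4526]
J6: z=[-0.4644, -0.0056, -0.8856] o=[-0.4759, 0.1313, 0.3405] → [-0.1144, -0.0537, 0.0603, -0.4644, -0.0056, -0.8856]
q̇ = J⁺·V = [-0.9700, -0.1390, 0.6110, 0.2130, 0.0360, -0.3970]

-0.9700 -0.1390 0.6110 0.2130 0.0360 -0.3970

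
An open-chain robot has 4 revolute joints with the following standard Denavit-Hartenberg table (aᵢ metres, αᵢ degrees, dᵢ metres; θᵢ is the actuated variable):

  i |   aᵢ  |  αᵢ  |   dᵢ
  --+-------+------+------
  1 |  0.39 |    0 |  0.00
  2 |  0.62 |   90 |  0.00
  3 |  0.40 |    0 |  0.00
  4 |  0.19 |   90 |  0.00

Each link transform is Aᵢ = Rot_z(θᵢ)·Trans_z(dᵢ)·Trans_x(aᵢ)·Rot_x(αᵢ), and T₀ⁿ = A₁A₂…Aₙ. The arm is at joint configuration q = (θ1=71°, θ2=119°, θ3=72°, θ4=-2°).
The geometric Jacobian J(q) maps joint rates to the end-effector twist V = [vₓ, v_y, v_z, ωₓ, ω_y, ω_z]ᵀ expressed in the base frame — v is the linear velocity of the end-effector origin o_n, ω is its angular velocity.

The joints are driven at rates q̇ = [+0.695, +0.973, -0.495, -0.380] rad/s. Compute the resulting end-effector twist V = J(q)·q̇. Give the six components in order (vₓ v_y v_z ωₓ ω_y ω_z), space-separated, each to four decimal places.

o_n = [-0.6693, 0.2283, 0.5590]
J₁: ẑ×o_n = [-0.2283, -0.6693, 0.0000], ω = ẑ
J2: z=[0.0000, 0.0000, 1.0000] o=[0.1270, 0.3688, 0.0000] → [0.1404, -0.7963, 0.0000, 0.0000, 0.0000, 1.0000]
J3: z=[-0.1736, 0.9848, 0.0000] o=[-0.4836, 0.2611, 0.0000] → [0.5505, 0.0971, 0.1886, -0.1736, 0.9848, 0.0000]
J4: z=[-0.1736, 0.9848, 0.0000] o=[-0.6053, 0.2396, 0.3804] → [0.1758, 0.0310, 0.0650, -0.1736, 0.9848, 0.0000]
V = J·q̇ = [-0.3614, -1.2998, -0.1180, 0.1519, -0.8617, 1.6680]

-0.3614 -1.2998 -0.1180 0.1519 -0.8617 1.6680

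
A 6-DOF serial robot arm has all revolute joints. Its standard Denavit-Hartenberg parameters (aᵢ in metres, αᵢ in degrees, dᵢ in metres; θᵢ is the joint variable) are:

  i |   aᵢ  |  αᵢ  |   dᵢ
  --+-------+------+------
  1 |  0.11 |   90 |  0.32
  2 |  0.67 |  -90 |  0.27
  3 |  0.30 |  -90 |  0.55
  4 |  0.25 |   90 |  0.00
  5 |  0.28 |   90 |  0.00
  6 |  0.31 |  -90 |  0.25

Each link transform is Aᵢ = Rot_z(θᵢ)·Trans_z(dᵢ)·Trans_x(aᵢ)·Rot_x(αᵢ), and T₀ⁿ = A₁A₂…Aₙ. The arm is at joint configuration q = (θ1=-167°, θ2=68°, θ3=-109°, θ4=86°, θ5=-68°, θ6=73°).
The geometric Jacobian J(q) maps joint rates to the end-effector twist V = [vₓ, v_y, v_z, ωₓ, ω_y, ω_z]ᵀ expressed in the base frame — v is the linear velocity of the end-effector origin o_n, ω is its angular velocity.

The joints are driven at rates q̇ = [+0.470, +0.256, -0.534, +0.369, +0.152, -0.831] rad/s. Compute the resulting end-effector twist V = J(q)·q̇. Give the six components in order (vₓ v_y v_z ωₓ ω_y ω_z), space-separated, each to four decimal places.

-0.2758 -0.4690 -0.5880 -1.5287 0.3364 0.5204

o_n = [0.0876, 0.7399, 0.5298]
J₁: ẑ×o_n = [-0.7399, 0.0876, 0.0000], ω = ẑ
J2: z=[-0.2250, 0.9744, 0.0000] o=[-0.1072, -0.0247, 0.3200] → [0.2044, 0.0472, -0.3618, -0.2250, 0.9744, 0.0000]
J3: z=[0.9034, 0.2086, 0.3746] o=[-0.4125, 0.1819, 0.9412] → [-0.2949, 0.5590, 0.3999, 0.9034, 0.2086, 0.3746]
J4: z=[-0.4184, 0.2375, 0.8767] o=[0.0563, 0.5812, 1.0567] → [-0.2643, -0.1930, -0.0738, -0.4184, 0.2375, 0.8767]
J5: z=[-0.0306, 0.9610, -0.2750] o=[-0.1707, 0.5457, 0.9580] → [-0.3581, -0.0841, -0.2541, -0.0306, 0.9610, -0.2750]
J6: z=[0.9984, 0.0426, 0.0376] o=[-0.1573, 0.4692, 0.6890] → [-0.0170, 0.1681, 0.2599, 0.9984, 0.0426, 0.0376]
V = J·q̇ = [-0.2758, -0.4690, -0.5880, -1.5287, 0.3364, 0.5204]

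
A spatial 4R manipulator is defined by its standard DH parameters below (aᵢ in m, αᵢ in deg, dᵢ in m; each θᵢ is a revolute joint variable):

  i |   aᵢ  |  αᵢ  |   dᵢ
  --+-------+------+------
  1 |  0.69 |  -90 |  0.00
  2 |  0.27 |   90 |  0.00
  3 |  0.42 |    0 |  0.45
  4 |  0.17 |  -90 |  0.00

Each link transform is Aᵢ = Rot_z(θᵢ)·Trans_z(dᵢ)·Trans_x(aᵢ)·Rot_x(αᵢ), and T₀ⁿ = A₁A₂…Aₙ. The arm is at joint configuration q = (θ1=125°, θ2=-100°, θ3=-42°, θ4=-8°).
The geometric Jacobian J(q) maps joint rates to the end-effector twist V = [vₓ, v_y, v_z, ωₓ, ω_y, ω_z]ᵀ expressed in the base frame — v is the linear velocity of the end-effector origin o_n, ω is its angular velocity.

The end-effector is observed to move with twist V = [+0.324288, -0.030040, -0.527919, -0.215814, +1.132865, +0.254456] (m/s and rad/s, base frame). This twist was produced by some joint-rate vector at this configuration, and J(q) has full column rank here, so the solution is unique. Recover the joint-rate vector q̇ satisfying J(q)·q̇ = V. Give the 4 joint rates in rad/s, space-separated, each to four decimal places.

0.0690 -0.4730 -0.4500 -0.6180

o_n = [0.2642, 0.3397, 0.6027]
J₁: ẑ×o_n = [-0.3397, 0.2642, 0.0000], ω = ẑ
J2: z=[-0.8192, -0.5736, 0.0000] o=[-0.3958, 0.5652, 0.0000] → [-0.3457, 0.4937, 0.5632, -0.8192, -0.5736, 0.0000]
J3: z=[0.5649, -0.8067, -0.1736] o=[-0.3689, 0.5268, 0.2659] → [-0.3042, -0.3002, 0.4050, 0.5649, -0.8067, -0.1736]
J4: z=[0.5649, -0.8067, -0.1736] o=[0.1466, 0.2806, 0.4951] → [-0.0765, -0.0812, 0.1282, 0.5649, -0.8067, -0.1736]
q̇ = J⁺·V = [0.0690, -0.4730, -0.4500, -0.6180]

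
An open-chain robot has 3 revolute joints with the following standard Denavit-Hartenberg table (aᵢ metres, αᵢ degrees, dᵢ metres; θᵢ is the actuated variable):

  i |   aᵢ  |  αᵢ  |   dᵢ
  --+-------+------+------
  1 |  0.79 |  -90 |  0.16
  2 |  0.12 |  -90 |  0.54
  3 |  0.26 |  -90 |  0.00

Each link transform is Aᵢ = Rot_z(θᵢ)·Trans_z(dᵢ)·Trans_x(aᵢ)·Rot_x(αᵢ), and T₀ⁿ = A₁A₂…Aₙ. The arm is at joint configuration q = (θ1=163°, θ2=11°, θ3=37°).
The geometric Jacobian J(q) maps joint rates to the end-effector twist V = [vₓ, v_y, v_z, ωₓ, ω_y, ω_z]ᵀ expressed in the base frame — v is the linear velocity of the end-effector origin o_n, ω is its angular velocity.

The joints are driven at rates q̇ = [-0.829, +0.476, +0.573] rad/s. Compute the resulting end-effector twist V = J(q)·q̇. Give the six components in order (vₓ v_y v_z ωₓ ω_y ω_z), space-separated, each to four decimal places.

0.1128 1.0536 -0.1360 -0.0346 -0.4872 -1.3915

o_n = [-1.1752, -0.0418, 0.0975]
J₁: ẑ×o_n = [0.0418, -1.1752, 0.0000], ω = ẑ
J2: z=[-0.2924, -0.9563, 0.0000] o=[-0.7555, 0.2310, 0.1600] → [0.0598, -0.0183, -0.3216, -0.2924, -0.9563, 0.0000]
J3: z=[0.1825, -0.0558, -0.9816] o=[-1.0260, -0.2510, 0.1371] → [0.2076, 0.1537, 0.0299, 0.1825, -0.0558, -0.9816]
V = J·q̇ = [0.1128, 1.0536, -0.1360, -0.0346, -0.4872, -1.3915]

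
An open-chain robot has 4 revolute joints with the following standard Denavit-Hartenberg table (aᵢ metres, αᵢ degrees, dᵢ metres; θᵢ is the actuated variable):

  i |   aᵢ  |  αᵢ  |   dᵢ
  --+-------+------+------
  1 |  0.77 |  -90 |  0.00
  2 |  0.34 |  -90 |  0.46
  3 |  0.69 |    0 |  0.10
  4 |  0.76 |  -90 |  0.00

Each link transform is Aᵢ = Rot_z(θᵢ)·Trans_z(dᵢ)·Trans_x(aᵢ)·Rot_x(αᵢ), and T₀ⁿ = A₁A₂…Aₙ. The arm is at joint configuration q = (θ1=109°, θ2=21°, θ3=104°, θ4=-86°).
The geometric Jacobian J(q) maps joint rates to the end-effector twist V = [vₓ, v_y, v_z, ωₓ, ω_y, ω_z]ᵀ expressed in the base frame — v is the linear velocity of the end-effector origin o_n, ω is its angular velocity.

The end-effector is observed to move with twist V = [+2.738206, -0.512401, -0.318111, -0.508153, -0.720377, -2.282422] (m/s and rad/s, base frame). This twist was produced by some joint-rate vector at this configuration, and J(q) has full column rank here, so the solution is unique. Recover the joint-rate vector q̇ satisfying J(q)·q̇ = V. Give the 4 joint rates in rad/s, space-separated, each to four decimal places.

-0.9390 0.7150 0.5550 0.8840

o_n = [-0.0912, 1.6296, -0.4144]
J₁: ẑ×o_n = [-1.6296, -0.0912, 0.0000], ω = ẑ
J2: z=[-0.9455, -0.3256, 0.0000] o=[-0.2507, 0.7280, 0.0000] → [0.1349, -0.3918, -0.8005, -0.9455, -0.3256, 0.0000]
J3: z=[0.1167, -0.3388, -0.9336] o=[-0.7890, 0.8784, -0.1218] → [0.8005, -0.6173, 0.3241, 0.1167, -0.3388, -0.9336]
J4: z=[0.1167, -0.3388, -0.9336] o=[-0.0935, 0.9151, -0.1554] → [0.7548, 0.0280, 0.0842, 0.1167, -0.3388, -0.9336]
q̇ = J⁺·V = [-0.9390, 0.7150, 0.5550, 0.8840]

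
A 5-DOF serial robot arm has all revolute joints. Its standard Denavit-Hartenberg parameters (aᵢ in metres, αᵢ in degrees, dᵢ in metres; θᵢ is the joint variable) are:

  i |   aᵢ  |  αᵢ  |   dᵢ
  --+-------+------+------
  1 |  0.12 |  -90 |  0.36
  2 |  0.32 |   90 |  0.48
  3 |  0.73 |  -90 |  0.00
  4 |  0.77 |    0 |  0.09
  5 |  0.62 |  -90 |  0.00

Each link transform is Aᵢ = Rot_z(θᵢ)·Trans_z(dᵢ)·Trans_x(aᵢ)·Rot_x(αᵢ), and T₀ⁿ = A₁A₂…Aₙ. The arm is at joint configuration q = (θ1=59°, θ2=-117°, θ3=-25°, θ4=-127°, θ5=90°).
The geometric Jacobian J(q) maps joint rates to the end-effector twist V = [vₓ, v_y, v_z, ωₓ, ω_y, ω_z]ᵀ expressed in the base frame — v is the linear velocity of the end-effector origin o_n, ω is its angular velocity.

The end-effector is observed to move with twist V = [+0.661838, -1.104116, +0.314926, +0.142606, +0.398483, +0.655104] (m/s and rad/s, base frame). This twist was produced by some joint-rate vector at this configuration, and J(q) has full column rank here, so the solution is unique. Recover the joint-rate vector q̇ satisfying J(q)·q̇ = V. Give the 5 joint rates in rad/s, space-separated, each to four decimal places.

0.4740 0.1410 -0.4520 0.8880 -0.9520

o_n = [-0.8422, -0.9363, 0.8456]
J₁: ẑ×o_n = [0.9363, -0.8422, 0.0000], ω = ẑ
J2: z=[-0.8572, 0.5150, 0.0000] o=[0.0618, 0.1029, 0.3600] → [0.2501, 0.4162, 1.3564, -0.8572, 0.5150, 0.0000]
J3: z=[-0.4589, -0.7637, -0.4540] o=[-0.4245, 0.2256, 0.6451] → [-0.6806, 0.2816, 0.2142, -0.4589, -0.7637, -0.4540]
J4: z=[-0.8757, 0.3023, 0.3766] o=[-0.3147, -0.1908, 1.2346] → [0.1631, -0.5393, 0.8123, -0.8757, 0.3023, 0.3766]
J5: z=[-0.8757, 0.3023, 0.3766] o=[-0.7454, -0.3690, 0.6151] → [0.2833, 0.1654, 0.5261, -0.8757, 0.3023, 0.3766]
q̇ = J⁺·V = [0.4740, 0.1410, -0.4520, 0.8880, -0.9520]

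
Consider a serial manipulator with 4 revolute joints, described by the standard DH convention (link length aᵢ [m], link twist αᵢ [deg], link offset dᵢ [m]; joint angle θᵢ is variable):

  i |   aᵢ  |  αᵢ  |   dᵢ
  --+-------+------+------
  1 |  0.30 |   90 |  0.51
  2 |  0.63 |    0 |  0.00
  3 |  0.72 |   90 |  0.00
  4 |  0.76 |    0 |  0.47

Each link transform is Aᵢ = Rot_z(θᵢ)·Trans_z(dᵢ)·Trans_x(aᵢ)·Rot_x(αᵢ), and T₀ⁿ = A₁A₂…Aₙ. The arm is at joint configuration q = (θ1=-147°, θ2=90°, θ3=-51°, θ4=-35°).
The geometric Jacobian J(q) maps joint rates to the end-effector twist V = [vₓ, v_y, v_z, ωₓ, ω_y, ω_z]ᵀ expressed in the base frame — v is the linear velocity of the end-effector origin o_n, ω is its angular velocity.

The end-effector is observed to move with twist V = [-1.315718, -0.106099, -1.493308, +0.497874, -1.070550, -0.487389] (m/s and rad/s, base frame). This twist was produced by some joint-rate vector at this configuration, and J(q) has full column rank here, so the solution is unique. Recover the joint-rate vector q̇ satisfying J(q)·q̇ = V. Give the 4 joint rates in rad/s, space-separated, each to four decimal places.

-0.2830 -0.6160 -0.5530 0.2630

o_n = [-1.1373, -1.2583, 1.6196]
J₁: ẑ×o_n = [1.2583, -1.1373, 0.0000], ω = ẑ
J2: z=[-0.5446, 0.8387, 0.0000] o=[-0.2516, -0.1634, 0.5100] → [0.9306, 0.6044, 1.3391, -0.5446, 0.8387, 0.0000]
J3: z=[-0.5446, 0.8387, 0.0000] o=[-0.2516, -0.1634, 1.1400] → [0.4023, 0.2612, 1.3391, -0.5446, 0.8387, 0.0000]
J4: z=[-0.5278, -0.3428, -0.7771] o=[-0.7209, -0.4681, 1.5931] → [-0.6232, 0.3376, 0.2743, -0.5278, -0.3428, -0.7771]
q̇ = J⁺·V = [-0.2830, -0.6160, -0.5530, 0.2630]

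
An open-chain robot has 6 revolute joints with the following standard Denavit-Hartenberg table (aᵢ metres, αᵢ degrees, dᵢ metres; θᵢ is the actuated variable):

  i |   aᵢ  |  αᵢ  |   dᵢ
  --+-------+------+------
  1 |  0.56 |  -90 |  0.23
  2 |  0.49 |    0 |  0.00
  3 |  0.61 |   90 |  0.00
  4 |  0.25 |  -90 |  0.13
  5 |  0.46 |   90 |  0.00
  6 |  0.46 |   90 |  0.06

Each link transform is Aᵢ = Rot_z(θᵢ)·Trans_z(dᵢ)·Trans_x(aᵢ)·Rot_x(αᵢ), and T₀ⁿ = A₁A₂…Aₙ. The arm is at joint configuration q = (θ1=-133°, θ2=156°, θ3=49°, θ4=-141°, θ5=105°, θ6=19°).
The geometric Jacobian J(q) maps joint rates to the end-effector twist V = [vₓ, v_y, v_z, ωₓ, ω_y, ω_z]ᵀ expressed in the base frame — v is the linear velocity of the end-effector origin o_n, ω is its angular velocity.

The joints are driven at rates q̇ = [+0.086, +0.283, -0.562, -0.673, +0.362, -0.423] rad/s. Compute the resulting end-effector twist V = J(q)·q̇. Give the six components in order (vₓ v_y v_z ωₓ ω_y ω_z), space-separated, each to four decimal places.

o_n = [-0.0144, 0.2256, 0.9830]
J₁: ẑ×o_n = [-0.2256, -0.0144, 0.0000], ω = ẑ
J2: z=[0.7314, -0.6820, 0.0000] o=[-0.3819, -0.4096, 0.2300] → [-0.5135, -0.5507, 0.7152, 0.7314, -0.6820, 0.0000]
J3: z=[0.7314, -0.6820, 0.0000] o=[-0.0766, -0.0822, 0.0307] → [-0.6494, -0.6964, 0.2676, 0.7314, -0.6820, 0.0000]
J4: z=[0.2882, 0.3091, -0.9063] o=[0.3004, 0.3222, 0.2885] → [0.1272, 0.0852, 0.0695, 0.2882, 0.3091, -0.9063]
J5: z=[-0.1794, 0.9471, 0.2660] o=[0.1027, 0.3409, 0.0886] → [0.8778, 0.1293, 0.1316, -0.1794, 0.9471, 0.2660]
J6: z=[-0.9832, -0.1630, -0.0827] o=[0.0866, 0.2137, 0.5304] → [-0.0728, 0.4533, -0.0282, -0.9832, -0.1630, -0.0827]
V = J·q̇ = [0.4632, 0.0320, 0.0648, -0.0471, 0.3941, 0.8272]

0.4632 0.0320 0.0648 -0.0471 0.3941 0.8272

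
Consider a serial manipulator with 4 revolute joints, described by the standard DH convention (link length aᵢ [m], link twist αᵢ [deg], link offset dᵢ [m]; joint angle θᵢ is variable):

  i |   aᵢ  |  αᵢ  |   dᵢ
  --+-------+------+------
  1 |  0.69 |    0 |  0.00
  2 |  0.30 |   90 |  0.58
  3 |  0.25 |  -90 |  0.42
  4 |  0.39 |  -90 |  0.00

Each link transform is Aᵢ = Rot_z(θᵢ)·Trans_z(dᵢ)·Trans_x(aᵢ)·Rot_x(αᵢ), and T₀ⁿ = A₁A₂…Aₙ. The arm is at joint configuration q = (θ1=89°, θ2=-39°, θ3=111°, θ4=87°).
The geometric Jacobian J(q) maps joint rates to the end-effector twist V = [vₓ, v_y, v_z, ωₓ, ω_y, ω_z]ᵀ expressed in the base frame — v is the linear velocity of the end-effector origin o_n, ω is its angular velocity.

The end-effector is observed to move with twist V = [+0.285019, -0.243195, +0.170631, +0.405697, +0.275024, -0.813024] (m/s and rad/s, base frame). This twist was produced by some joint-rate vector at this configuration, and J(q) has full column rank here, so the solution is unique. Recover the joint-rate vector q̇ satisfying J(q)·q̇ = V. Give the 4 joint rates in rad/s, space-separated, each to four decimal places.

-0.3030 -0.6910 0.1340 -0.5050

o_n = [0.1660, 0.8258, 0.8325]
J₁: ẑ×o_n = [-0.8258, 0.1660, 0.0000], ω = ẑ
J2: z=[0.0000, 0.0000, 1.0000] o=[0.0120, 0.6899, 0.0000] → [-0.1360, 0.1539, 0.0000, 0.0000, 0.0000, 1.0000]
J3: z=[0.7660, -0.6428, 0.0000] o=[0.2049, 0.9197, 0.5800] → [-0.1623, -0.1934, -0.0969, 0.7660, -0.6428, 0.0000]
J4: z=[-0.6001, -0.7152, -0.3584] o=[0.4690, 0.5811, 0.8134] → [0.0741, 0.1200, -0.3636, -0.6001, -0.7152, -0.3584]
q̇ = J⁺·V = [-0.3030, -0.6910, 0.1340, -0.5050]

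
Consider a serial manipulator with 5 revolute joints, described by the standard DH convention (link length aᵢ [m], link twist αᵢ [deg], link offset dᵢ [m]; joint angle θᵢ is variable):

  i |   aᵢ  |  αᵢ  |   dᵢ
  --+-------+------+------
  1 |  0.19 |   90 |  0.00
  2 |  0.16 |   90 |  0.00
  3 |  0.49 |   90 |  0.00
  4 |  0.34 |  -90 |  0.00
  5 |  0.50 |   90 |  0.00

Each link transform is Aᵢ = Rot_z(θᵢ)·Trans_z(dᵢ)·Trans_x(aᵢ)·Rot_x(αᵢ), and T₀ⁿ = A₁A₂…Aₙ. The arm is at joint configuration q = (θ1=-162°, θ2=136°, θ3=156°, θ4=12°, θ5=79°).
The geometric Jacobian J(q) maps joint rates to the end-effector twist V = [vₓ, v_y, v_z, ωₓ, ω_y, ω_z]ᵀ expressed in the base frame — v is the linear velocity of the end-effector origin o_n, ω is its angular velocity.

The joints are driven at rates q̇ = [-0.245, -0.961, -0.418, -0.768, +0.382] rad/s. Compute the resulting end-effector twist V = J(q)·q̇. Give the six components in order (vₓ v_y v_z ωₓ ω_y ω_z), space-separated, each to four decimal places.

o_n = [-0.8166, -0.3451, -0.5436]
J₁: ẑ×o_n = [0.3451, -0.8166, 0.0000], ω = ẑ
J2: z=[-0.3090, 0.9511, 0.0000] o=[-0.1807, -0.0587, 0.0000] → [-0.5170, -0.1680, 0.6933, -0.3090, 0.9511, 0.0000]
J3: z=[-0.6607, -0.2147, 0.7193] o=[-0.0712, -0.0231, 0.1111] → [0.3721, -0.9688, 0.0527, -0.6607, -0.2147, 0.7193]
J4: z=[-0.0040, 0.9592, 0.2825] o=[-0.4391, 0.0669, -0.1998] → [-0.2134, -0.1081, 0.3638, -0.0040, 0.9592, 0.2825]
J5: z=[-0.4901, -0.2482, 0.8356] o=[-0.7354, 0.1128, -0.3600] → [0.4282, -0.1578, 0.2043, -0.4901, -0.2482, 0.8356]
V = J·q̇ = [0.5842, 0.7891, -0.8896, 0.3890, -1.6557, -0.4435]

0.5842 0.7891 -0.8896 0.3890 -1.6557 -0.4435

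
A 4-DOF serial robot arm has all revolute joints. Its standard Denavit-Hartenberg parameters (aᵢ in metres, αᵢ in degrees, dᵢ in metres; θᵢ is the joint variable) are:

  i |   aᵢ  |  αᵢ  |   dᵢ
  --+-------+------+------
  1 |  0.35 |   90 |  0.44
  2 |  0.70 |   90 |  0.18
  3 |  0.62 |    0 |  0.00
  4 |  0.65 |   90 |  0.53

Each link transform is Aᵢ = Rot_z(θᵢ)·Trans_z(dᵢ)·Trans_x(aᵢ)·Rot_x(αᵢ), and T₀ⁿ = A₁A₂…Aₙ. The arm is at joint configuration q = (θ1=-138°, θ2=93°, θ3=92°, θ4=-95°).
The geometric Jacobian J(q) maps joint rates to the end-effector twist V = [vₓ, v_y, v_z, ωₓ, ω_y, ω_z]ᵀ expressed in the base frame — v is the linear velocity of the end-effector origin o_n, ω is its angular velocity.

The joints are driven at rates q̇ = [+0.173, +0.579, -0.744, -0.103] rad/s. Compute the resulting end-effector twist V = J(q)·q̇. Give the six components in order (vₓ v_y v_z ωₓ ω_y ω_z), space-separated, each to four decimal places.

0.9516 -0.0499 0.6978 0.2412 0.9963 0.1287

o_n = [-1.1141, 0.0271, 1.7934]
J₁: ẑ×o_n = [-0.0271, -1.1141, 0.0000], ω = ẑ
J2: z=[-0.6691, 0.7431, 0.0000] o=[-0.2601, -0.2342, 0.4400] → [1.0058, 0.9056, 0.4598, -0.6691, 0.7431, 0.0000]
J3: z=[-0.7421, -0.6682, 0.0523] o=[-0.3533, -0.0759, 1.1390] → [-0.4426, 0.4458, -0.5848, -0.7421, -0.6682, 0.0523]
J4: z=[-0.7421, -0.6682, 0.0523] o=[-0.7688, 0.3838, 1.1174] → [-0.4330, 0.4836, 0.0340, -0.7421, -0.6682, 0.0523]
V = J·q̇ = [0.9516, -0.0499, 0.6978, 0.2412, 0.9963, 0.1287]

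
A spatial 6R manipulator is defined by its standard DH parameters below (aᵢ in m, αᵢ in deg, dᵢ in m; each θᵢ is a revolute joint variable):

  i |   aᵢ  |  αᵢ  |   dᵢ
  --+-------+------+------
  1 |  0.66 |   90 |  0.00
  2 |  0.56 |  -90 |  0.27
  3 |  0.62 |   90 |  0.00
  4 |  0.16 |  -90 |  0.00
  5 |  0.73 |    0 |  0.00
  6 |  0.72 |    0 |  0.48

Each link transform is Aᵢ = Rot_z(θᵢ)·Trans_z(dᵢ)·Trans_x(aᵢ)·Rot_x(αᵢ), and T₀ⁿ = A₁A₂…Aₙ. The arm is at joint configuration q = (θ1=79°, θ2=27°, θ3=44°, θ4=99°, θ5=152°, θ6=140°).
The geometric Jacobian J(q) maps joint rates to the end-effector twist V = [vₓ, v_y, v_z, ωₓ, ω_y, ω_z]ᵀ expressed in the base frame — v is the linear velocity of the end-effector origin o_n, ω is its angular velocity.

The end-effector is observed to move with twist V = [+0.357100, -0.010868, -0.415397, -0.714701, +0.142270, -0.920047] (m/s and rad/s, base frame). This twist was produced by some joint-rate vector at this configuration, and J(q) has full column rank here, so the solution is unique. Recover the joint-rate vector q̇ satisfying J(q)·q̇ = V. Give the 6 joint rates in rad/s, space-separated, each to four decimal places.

0.1470 -0.6140 -0.9100 -0.4170 0.5050 -0.2350

o_n = [0.6784, 1.5037, 0.1593]
J₁: ẑ×o_n = [-1.5037, 0.6784, 0.0000], ω = ẑ
J2: z=[0.9816, -0.1908, 0.0000] o=[0.1259, 0.6479, 0.0000] → [-0.0304, -0.1564, 0.9455, 0.9816, -0.1908, 0.0000]
J3: z=[-0.0866, -0.4456, 0.8910] o=[0.4862, 1.0862, 0.2542] → [-0.3298, 0.1630, 0.0495, -0.0866, -0.4456, 0.8910]
J4: z=[0.8242, 0.4703, 0.3154] o=[0.1392, 1.5584, 0.4567] → [-0.1226, 0.4151, -0.2987, 0.8242, 0.4703, 0.3154]
J5: z=[0.5663, -0.6826, -0.4619] o=[0.1395, 1.4689, 0.5893] → [0.3096, -0.0054, 0.3875, 0.5663, -0.6826, -0.4619]
J6: z=[0.5663, -0.6826, -0.4619] o=[-0.1442, 1.6682, -0.0530] → [-0.2210, -0.5002, 0.4683, 0.5663, -0.6826, -0.4619]
q̇ = J⁺·V = [0.1470, -0.6140, -0.9100, -0.4170, 0.5050, -0.2350]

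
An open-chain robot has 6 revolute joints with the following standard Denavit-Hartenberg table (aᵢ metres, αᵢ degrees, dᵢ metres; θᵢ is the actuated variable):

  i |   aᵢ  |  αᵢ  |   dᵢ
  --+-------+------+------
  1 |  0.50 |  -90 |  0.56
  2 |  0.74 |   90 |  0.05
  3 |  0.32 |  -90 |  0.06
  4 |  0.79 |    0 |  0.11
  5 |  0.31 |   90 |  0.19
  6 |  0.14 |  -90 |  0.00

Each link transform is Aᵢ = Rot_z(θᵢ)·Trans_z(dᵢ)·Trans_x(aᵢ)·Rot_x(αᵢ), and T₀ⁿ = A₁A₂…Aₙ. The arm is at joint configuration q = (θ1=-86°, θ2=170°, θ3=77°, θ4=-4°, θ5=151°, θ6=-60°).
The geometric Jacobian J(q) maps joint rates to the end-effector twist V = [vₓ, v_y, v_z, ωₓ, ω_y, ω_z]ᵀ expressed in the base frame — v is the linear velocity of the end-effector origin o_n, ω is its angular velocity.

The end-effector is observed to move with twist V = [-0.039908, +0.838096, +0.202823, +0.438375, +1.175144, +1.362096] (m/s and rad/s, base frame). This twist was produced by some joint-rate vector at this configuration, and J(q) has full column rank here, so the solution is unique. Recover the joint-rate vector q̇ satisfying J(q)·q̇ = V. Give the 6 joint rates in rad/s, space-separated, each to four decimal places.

o_n = [0.8400, 0.3074, 0.5214]
J₁: ẑ×o_n = [-0.3074, 0.8400, 0.0000], ω = ẑ
J2: z=[0.9976, 0.0698, 0.0000] o=[0.0349, -0.4988, 0.5600] → [-0.0027, 0.0385, 0.7481, 0.9976, 0.0698, 0.0000]
J3: z=[0.0121, -0.1732, -0.9848] o=[0.0339, 0.2317, 0.4315] → [0.0590, -0.7949, 0.1405, 0.0121, -0.1732, -0.9848]
J4: z=[0.2913, -0.9415, 0.1692] o=[0.3407, 0.3138, 0.3599] → [-0.1509, 0.0374, 0.4682, 0.2913, -0.9415, 0.1692]
J5: z=[0.2913, -0.9415, 0.1692] o=[1.1273, 0.4284, 0.2935] → [-0.1941, -0.1150, -0.3058, 0.2913, -0.9415, 0.1692]
J6: z=[0.5108, 0.3027, 0.8047] o=[0.9319, 0.2036, 0.5020] → [-0.0777, -0.0839, 0.0808, 0.5108, 0.3027, 0.8047]
q̇ = J⁺·V = [0.3480, 0.3950, -0.6820, -0.4140, -0.4820, 0.6140]

0.3480 0.3950 -0.6820 -0.4140 -0.4820 0.6140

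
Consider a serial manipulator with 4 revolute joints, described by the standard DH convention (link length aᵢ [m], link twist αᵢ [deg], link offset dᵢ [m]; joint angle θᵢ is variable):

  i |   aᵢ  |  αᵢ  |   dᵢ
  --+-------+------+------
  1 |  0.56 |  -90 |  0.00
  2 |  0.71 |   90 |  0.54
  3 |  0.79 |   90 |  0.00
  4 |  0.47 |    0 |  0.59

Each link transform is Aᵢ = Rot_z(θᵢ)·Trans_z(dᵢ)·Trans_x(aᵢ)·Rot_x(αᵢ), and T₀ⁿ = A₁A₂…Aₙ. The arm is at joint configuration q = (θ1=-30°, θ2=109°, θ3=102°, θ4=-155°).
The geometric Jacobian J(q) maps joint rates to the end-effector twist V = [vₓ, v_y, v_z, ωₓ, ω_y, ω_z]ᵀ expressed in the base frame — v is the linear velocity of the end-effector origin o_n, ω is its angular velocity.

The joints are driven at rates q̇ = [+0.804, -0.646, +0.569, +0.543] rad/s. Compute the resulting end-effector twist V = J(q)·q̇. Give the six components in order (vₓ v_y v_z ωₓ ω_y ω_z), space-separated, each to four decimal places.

o_n = [0.4901, 0.8934, -1.0808]
J₁: ẑ×o_n = [-0.8934, 0.4901, 0.0000], ω = ẑ
J2: z=[0.5000, 0.8660, 0.0000] o=[0.4850, -0.2800, 0.0000] → [-0.9360, 0.5404, 0.5822, 0.5000, 0.8660, 0.0000]
J3: z=[0.8188, -0.4728, -0.3256] o=[0.5548, 0.3032, -0.6713] → [0.3857, 0.3563, 0.4527, 0.8188, -0.4728, -0.3256]
J4: z=[-0.1718, 0.3393, -0.9249] o=[0.9875, 0.9457, -0.5160] → [-0.2400, 0.3629, 0.1777, -0.1718, 0.3393, -0.9249]
V = J·q̇ = [-0.0245, 0.4448, -0.0220, 0.0496, -0.6442, 0.1166]

-0.0245 0.4448 -0.0220 0.0496 -0.6442 0.1166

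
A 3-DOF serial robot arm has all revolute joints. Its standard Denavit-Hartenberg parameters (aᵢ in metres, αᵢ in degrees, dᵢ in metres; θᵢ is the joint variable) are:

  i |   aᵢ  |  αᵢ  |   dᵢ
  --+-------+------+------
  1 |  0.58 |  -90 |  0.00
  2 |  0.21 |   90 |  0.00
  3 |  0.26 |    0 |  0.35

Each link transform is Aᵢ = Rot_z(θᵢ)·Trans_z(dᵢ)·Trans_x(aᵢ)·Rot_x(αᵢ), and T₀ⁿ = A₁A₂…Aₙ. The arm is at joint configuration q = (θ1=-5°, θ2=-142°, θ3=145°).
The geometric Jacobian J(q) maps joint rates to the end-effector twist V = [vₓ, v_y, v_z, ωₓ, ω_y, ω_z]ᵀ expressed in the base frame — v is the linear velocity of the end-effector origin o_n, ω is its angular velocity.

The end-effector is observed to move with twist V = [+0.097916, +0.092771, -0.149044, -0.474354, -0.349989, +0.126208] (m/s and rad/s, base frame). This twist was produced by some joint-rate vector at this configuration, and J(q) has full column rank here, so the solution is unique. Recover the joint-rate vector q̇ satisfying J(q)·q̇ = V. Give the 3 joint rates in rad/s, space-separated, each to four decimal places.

0.6920 -0.3900 0.7180

o_n = [0.3785, 0.1166, -0.2776]
J₁: ẑ×o_n = [-0.1166, 0.3785, 0.0000], ω = ẑ
J2: z=[0.0872, 0.9962, 0.0000] o=[0.5778, -0.0506, 0.0000] → [-0.2766, 0.0242, 0.2131, 0.0872, 0.9962, 0.0000]
J3: z=[-0.6133, 0.0537, -0.7880] o=[0.4129, -0.0361, 0.1293] → [0.0985, -0.2224, -0.0918, -0.6133, 0.0537, -0.7880]
q̇ = J⁺·V = [0.6920, -0.3900, 0.7180]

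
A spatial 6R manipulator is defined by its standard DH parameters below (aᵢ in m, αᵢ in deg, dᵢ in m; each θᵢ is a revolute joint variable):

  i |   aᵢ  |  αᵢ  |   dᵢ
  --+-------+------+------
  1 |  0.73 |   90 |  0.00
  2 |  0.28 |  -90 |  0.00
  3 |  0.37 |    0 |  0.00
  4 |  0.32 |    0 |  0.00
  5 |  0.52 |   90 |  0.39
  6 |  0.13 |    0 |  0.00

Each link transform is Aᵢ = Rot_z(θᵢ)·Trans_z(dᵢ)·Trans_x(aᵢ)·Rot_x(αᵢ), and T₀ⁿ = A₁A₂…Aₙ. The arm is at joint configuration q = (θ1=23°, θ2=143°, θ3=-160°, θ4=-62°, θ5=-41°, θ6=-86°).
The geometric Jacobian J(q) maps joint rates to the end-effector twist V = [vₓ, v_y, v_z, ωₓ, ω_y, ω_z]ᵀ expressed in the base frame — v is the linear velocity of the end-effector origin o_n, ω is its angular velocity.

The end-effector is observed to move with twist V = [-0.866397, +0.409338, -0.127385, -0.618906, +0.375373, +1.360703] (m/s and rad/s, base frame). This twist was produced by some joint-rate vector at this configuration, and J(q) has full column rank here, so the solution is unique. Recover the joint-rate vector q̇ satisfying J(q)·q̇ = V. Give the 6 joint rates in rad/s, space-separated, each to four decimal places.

o_n = [0.5603, 0.9035, -0.4306]
J₁: ẑ×o_n = [-0.9035, 0.5603, 0.0000], ω = ẑ
J2: z=[0.3907, -0.9205, 0.0000] o=[0.6720, 0.2852, 0.0000] → [0.3963, 0.1682, 0.1388, 0.3907, -0.9205, 0.0000]
J3: z=[-0.5540, -0.2351, -0.7986] o=[0.4661, 0.1979, 0.1685] → [0.7044, -0.4071, -0.3687, -0.5540, -0.2351, -0.7986]
J4: z=[-0.5540, -0.2351, -0.7986] o=[0.7712, 0.1899, -0.0407] → [0.6616, -0.0476, -0.4449, -0.5540, -0.2351, -0.7986]
J5: z=[-0.5540, -0.2351, -0.7986] o=[0.8623, 0.4612, -0.1839] → [0.4112, 0.1045, -0.3160, -0.5540, -0.2351, -0.7986]
J6: z=[-0.7773, -0.1975, 0.5973] o=[0.4912, 0.8643, -0.5335] → [-0.0437, 0.1213, -0.0168, -0.7773, -0.1975, 0.5973]
q̇ = J⁺·V = [0.7940, -0.5040, -0.2560, 0.9470, -0.8890, 0.6840]

0.7940 -0.5040 -0.2560 0.9470 -0.8890 0.6840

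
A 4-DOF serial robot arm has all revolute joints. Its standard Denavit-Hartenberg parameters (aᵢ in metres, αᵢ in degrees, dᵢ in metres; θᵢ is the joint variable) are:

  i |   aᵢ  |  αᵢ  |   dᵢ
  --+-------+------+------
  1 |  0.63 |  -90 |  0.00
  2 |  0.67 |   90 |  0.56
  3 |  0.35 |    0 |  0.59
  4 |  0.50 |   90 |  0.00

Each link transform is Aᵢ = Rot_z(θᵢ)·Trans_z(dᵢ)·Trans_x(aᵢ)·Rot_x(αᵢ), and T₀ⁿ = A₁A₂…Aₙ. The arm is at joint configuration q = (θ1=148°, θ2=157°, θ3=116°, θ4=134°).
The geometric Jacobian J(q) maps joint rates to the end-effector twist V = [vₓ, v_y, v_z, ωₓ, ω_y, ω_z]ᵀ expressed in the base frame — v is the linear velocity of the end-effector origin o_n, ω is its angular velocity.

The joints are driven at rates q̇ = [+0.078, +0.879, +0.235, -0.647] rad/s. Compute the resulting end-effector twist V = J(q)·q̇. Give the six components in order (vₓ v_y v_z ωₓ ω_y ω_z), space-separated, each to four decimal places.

o_n = [-0.6745, -0.0558, -0.6781]
J₁: ẑ×o_n = [0.0558, -0.6745, 0.0000], ω = ẑ
J2: z=[-0.5299, -0.8480, 0.0000] o=[-0.5343, 0.3338, 0.0000] → [0.5751, -0.3593, 0.0876, -0.5299, -0.8480, 0.0000]
J3: z=[-0.3314, 0.2071, -0.9205] o=[-0.3080, -0.4679, -0.2618] → [0.2931, 0.1994, -0.0607, -0.3314, 0.2071, -0.9205]
J4: z=[-0.3314, 0.2071, -0.9205] o=[-0.7900, -0.5377, -0.7449] → [0.4574, -0.0842, -0.1836, -0.3314, 0.2071, -0.9205]
V = J·q̇ = [0.2828, -0.2672, 0.1815, -0.3293, -0.8307, 0.4572]

0.2828 -0.2672 0.1815 -0.3293 -0.8307 0.4572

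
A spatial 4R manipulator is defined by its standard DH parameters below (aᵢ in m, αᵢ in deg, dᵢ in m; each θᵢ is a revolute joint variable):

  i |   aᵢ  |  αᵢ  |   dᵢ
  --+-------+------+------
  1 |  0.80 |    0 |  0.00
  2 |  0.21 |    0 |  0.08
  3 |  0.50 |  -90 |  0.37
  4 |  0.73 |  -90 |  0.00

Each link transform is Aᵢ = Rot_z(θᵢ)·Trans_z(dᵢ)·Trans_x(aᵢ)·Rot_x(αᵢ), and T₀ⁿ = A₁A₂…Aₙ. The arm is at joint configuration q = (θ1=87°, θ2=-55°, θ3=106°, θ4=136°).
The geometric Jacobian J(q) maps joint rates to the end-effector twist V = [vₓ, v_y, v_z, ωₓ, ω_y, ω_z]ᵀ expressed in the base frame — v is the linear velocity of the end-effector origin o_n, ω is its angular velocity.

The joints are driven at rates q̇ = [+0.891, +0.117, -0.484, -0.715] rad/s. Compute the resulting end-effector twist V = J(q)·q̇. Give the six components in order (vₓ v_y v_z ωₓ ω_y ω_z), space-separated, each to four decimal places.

o_n = [0.2386, 0.8934, -0.0571]
J₁: ẑ×o_n = [-0.8934, 0.2386, 0.0000], ω = ẑ
J2: z=[0.0000, 0.0000, 1.0000] o=[0.0419, 0.7989, 0.0000] → [-0.0945, 0.1968, 0.0000, 0.0000, 0.0000, 1.0000]
J3: z=[0.0000, 0.0000, 1.0000] o=[0.2200, 0.9102, 0.0800] → [0.0168, 0.0187, -0.0000, 0.0000, 0.0000, 1.0000]
J4: z=[-0.6691, -0.7431, 0.0000] o=[-0.1516, 1.2448, 0.4500] → [0.3768, -0.3393, 0.5251, -0.6691, -0.7431, 0.0000]
V = J·q̇ = [-1.0846, 0.4692, -0.3755, 0.4784, 0.5313, 0.5240]

-1.0846 0.4692 -0.3755 0.4784 0.5313 0.5240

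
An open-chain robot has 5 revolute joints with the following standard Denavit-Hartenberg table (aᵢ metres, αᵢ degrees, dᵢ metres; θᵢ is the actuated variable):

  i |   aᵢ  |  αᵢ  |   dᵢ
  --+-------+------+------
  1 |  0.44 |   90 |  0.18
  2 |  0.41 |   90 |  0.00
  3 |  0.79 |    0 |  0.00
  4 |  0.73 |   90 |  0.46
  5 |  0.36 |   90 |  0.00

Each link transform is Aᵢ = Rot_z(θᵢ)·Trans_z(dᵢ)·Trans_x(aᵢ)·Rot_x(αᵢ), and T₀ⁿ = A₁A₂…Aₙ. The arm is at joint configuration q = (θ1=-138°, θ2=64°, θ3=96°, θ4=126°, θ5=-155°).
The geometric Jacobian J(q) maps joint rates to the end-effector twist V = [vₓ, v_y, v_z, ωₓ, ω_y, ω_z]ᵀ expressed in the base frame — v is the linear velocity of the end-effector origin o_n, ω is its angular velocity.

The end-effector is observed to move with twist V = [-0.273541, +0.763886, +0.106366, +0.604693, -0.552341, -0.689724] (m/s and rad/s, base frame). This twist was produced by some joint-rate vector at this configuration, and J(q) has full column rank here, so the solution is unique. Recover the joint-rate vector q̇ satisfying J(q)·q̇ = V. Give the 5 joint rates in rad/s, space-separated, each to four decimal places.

-0.8820 -0.6620 -0.4870 0.3310 -0.2060

o_n = [-0.8865, -0.1045, 0.0697]
J₁: ẑ×o_n = [0.1045, -0.8865, 0.0000], ω = ẑ
J2: z=[-0.6691, 0.7431, 0.0000] o=[-0.3270, -0.2944, 0.1800] → [-0.0820, -0.0738, 0.2887, -0.6691, 0.7431, 0.0000]
J3: z=[-0.6679, -0.6014, -0.4384] o=[-0.4606, -0.4147, 0.5485] → [0.4240, -0.1331, -0.4634, -0.6679, -0.6014, -0.4384]
J4: z=[-0.6679, -0.6014, -0.4384] o=[-0.9594, 0.1934, 0.4743] → [0.1128, -0.3022, 0.2428, -0.6679, -0.6014, -0.4384]
J5: z=[-0.2793, 0.7485, -0.6014] o=[-0.7630, -0.2871, -0.2150] → [0.3229, 0.1537, 0.0414, -0.2793, 0.7485, -0.6014]
q̇ = J⁺·V = [-0.8820, -0.6620, -0.4870, 0.3310, -0.2060]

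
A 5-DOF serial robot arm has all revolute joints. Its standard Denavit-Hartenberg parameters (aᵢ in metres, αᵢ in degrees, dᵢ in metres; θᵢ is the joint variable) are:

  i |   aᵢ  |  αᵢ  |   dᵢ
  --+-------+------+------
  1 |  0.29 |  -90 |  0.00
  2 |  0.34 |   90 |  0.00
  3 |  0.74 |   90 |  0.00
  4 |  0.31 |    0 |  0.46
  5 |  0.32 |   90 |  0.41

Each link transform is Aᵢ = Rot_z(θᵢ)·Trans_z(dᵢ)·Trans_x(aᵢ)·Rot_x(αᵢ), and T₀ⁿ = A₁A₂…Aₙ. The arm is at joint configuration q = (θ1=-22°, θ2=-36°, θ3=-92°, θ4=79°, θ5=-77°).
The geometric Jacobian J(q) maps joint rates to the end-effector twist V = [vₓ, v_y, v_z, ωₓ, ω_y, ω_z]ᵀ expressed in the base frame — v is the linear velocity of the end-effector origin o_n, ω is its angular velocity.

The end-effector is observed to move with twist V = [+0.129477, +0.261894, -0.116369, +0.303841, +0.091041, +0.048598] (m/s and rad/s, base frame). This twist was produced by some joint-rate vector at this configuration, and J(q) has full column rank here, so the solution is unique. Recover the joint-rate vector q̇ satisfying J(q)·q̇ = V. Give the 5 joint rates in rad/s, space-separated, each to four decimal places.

o_n = [-0.7370, -0.8756, -0.0789]
J₁: ẑ×o_n = [0.8756, -0.7370, 0.0000], ω = ẑ
J2: z=[0.3746, 0.9272, 0.0000] o=[0.2689, -0.1086, 0.0000] → [-0.0732, 0.0296, 0.6454, 0.3746, 0.9272, 0.0000]
J3: z=[-0.5450, 0.2202, 0.8090] o=[0.5239, -0.2117, 0.1998] → [0.4757, -1.1721, 0.6395, -0.5450, 0.2202, 0.8090]
J4: z=[-0.7366, 0.3352, -0.5874] o=[0.2275, -0.8895, 0.1847] → [-0.0802, 0.3724, 0.3131, -0.7366, 0.3352, -0.5874]
J5: z=[-0.7366, 0.3352, -0.5874] o=[-0.3009, -0.7225, 0.1594] → [-0.1698, 0.0806, 0.2590, -0.7366, 0.3352, -0.5874]
q̇ = J⁺·V = [0.3520, 0.1990, -0.3910, 0.2020, -0.2240]

0.3520 0.1990 -0.3910 0.2020 -0.2240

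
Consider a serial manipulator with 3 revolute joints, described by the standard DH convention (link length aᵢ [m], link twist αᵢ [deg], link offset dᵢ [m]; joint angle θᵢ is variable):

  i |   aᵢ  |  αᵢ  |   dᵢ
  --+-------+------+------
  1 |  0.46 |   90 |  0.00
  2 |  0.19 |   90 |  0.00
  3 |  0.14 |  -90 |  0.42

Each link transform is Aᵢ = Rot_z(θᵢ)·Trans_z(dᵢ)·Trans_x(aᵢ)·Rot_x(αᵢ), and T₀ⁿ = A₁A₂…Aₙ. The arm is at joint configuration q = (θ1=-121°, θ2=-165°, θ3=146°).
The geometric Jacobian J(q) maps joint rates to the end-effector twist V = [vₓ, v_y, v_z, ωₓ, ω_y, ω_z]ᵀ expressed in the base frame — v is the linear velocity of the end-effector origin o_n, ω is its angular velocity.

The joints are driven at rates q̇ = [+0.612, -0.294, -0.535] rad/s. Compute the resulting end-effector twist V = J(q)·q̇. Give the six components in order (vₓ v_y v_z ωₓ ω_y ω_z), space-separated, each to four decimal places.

0.0312 -0.1600 0.0421 0.1807 -0.2701 0.0952

o_n = [-0.2113, -0.1996, 0.3866]
J₁: ẑ×o_n = [0.1996, -0.2113, 0.0000], ω = ẑ
J2: z=[-0.8572, 0.5150, 0.0000] o=[-0.2369, -0.3943, 0.0000] → [0.1991, 0.3313, -0.1801, -0.8572, 0.5150, 0.0000]
J3: z=[0.1333, 0.2219, 0.9659] o=[-0.1424, -0.2370, -0.0492] → [0.0605, -0.1246, 0.0203, 0.1333, 0.2219, 0.9659]
V = J·q̇ = [0.0312, -0.1600, 0.0421, 0.1807, -0.2701, 0.0952]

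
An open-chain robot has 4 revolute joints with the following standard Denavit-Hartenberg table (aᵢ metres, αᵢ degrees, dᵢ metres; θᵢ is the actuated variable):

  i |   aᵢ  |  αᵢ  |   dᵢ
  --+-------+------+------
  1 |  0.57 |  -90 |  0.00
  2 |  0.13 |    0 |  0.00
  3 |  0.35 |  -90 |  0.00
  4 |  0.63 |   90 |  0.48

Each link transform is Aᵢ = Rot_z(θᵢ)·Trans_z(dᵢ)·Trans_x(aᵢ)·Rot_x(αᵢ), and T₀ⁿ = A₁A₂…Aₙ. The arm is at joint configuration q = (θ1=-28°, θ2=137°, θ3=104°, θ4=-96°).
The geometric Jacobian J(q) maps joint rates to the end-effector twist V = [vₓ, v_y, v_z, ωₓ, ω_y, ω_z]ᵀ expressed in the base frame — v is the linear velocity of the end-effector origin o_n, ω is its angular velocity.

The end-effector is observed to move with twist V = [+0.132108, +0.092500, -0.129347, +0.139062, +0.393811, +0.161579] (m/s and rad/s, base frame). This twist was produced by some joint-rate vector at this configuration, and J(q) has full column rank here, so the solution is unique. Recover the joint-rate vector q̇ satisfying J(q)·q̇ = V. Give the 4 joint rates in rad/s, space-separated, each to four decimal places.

0.1960 0.2740 0.1390 -0.0710

o_n = [0.9625, 0.1978, 0.3926]
J₁: ẑ×o_n = [-0.1978, 0.9625, 0.0000], ω = ẑ
J2: z=[0.4695, 0.8829, 0.0000] o=[0.5033, -0.2676, 0.0000] → [0.3466, -0.1843, -0.1870, 0.4695, 0.8829, 0.0000]
J3: z=[0.4695, 0.8829, 0.0000] o=[0.4193, -0.2230, -0.0887] → [0.4249, -0.2259, -0.2821, 0.4695, 0.8829, 0.0000]
J4: z=[0.7722, -0.4106, 0.4848] o=[0.2695, -0.1433, 0.2175] → [-0.2373, 0.2007, 0.5480, 0.7722, -0.4106, 0.4848]
q̇ = J⁺·V = [0.1960, 0.2740, 0.1390, -0.0710]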